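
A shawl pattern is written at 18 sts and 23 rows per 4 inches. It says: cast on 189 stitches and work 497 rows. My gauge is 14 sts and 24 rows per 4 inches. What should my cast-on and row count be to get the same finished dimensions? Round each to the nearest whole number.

Cast on 147 stitches; work 519 rows.

Stitches: 189 × 14/18 = 147.00 → 147.
Rows: 497 × 24/23 = 518.61 → 519.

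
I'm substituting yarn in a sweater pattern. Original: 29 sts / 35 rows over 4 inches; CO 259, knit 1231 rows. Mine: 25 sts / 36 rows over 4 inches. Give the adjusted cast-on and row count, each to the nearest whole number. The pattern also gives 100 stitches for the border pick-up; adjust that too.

Stitches: 259 × 25/29 = 223.28 → 223.
Rows: 1231 × 36/35 = 1266.17 → 1266.
border pick-up: 100 × 25/29 = 86.21 → 86.

Cast on 223 stitches; work 1266 rows; border pick-up 86 stitches.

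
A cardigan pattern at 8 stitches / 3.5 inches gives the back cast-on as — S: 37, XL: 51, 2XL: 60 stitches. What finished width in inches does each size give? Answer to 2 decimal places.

8/3.5 = 2.286 sts per in.
S: 37 / 2.286 = 16.188 → 16.19 in.
XL: 51 / 2.286 = 22.312 → 22.31 in.
2XL: 60 / 2.286 = 26.250 → 26.25 in.

S 16.19 inches; XL 22.31 inches; 2XL 26.25 inches.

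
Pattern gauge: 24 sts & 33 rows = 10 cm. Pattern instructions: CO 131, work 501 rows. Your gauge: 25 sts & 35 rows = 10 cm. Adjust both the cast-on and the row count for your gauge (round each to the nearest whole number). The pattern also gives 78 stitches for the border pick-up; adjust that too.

Cast on 136 stitches; work 531 rows; border pick-up 81 stitches.

Stitches: 131 × 25/24 = 136.46 → 136.
Rows: 501 × 35/33 = 531.36 → 531.
border pick-up: 78 × 25/24 = 81.25 → 81.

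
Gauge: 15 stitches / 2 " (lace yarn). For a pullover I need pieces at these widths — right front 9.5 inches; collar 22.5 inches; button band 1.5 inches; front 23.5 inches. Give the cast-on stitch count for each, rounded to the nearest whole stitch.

Rate = 15/2 = 7.5 sts per in.
right front: 9.5 × 7.5 = 71.25 → 71.
collar: 22.5 × 7.5 = 168.75 → 169.
button band: 1.5 × 7.5 = 11.25 → 11.
front: 23.5 × 7.5 = 176.25 → 176.

right front 71; collar 169; button band 11; front 176.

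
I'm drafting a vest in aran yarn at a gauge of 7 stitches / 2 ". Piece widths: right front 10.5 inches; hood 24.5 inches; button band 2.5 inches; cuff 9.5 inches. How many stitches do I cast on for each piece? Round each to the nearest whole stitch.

Rate = 7/2 = 3.5 sts per in.
right front: 10.5 × 3.5 = 36.75 → 37.
hood: 24.5 × 3.5 = 85.75 → 86.
button band: 2.5 × 3.5 = 8.75 → 9.
cuff: 9.5 × 3.5 = 33.25 → 33.

right front 37; hood 86; button band 9; cuff 33.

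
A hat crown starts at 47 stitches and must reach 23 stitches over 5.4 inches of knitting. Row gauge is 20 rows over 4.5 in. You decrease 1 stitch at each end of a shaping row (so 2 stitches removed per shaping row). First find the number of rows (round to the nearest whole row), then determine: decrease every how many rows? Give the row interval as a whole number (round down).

Decrease every 2nd row.

Rows = 5.4 × 4.444 = 24.0 → 24 rows.
Stitches to remove: 24 → 12 shaping rows (at 2 st each).
24 / 12 = 2.00 → every 2 rows.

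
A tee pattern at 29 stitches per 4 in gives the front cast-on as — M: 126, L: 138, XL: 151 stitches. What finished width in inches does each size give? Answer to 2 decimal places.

29/4 = 7.25 sts per in.
M: 126 / 7.25 = 17.379 → 17.38 in.
L: 138 / 7.25 = 19.034 → 19.03 in.
XL: 151 / 7.25 = 20.828 → 20.83 in.

M 17.38 inches; L 19.03 inches; XL 20.83 inches.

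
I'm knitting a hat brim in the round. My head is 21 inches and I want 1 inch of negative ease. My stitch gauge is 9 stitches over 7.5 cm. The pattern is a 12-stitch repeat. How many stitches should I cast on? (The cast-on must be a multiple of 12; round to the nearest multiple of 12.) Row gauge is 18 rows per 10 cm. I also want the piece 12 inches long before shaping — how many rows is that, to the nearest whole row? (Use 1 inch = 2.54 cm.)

Finished = 21 − 1 = 20 inches.
20 inches × 2.54 = 50.80 cm.
9/7.5 = 1.2 sts per cm; 50.80 × 1.2 = 60.96 sts.
Nearest multiple of 12 → 60.
12 inches = 30.48 cm; × 1.8 = 54.86 → 55 rows.

Cast on 60 stitches; work 55 rows.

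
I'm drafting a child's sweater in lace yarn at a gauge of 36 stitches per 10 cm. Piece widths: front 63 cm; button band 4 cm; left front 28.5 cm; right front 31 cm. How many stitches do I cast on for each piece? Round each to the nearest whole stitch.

Rate = 36/10 = 3.6 sts per cm.
front: 63 × 3.6 = 226.80 → 227.
button band: 4 × 3.6 = 14.40 → 14.
left front: 28.5 × 3.6 = 102.60 → 103.
right front: 31 × 3.6 = 111.60 → 112.

front 227; button band 14; left front 103; right front 112.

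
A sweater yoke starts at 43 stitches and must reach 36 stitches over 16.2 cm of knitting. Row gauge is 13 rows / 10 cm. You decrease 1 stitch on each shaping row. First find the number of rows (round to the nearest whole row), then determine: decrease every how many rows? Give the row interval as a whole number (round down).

Rows = 16.2 × 1.3 = 21.1 → 21 rows.
Stitches to remove: 7 → 7 shaping rows (at 1 st each).
21 / 7 = 3.00 → every 3 rows.

Decrease every 3rd row.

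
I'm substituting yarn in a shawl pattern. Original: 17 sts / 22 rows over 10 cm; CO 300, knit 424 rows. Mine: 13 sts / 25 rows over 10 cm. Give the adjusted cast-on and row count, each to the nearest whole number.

Stitches: 300 × 13/17 = 229.41 → 229.
Rows: 424 × 25/22 = 481.82 → 482.

Cast on 229 stitches; work 482 rows.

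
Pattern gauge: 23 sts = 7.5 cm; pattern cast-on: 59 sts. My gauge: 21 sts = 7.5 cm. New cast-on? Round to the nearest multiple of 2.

Scale factor = 21 / 23 = 0.913.
59 × 21 / 23 = 53.87 sts.
→ 54 sts.

CO 54 sts.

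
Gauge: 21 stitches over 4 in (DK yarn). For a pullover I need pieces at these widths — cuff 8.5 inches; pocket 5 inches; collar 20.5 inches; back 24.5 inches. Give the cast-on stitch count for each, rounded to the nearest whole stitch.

cuff 45; pocket 26; collar 108; back 129.

Rate = 21/4 = 5.25 sts per in.
cuff: 8.5 × 5.25 = 44.62 → 45.
pocket: 5 × 5.25 = 26.25 → 26.
collar: 20.5 × 5.25 = 107.62 → 108.
back: 24.5 × 5.25 = 128.62 → 129.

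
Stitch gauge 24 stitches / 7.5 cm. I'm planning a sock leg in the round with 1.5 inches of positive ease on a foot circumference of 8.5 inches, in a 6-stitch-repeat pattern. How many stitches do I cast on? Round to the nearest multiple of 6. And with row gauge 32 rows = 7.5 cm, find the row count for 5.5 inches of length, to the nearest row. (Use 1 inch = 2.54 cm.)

Cast on 84 stitches; work 60 rows.

Finished = 8.5 + 1.5 = 10 inches.
10 inches × 2.54 = 25.40 cm.
24/7.5 = 3.2 sts per cm; 25.40 × 3.2 = 81.28 sts.
Nearest multiple of 6 → 84.
5.5 inches = 13.97 cm; × 4.267 = 59.61 → 60 rows.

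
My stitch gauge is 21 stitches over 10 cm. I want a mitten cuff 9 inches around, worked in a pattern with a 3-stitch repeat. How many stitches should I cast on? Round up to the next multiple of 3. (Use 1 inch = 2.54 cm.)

9 in = 9 × 2.54 = 22.86 cm.
21 / 10 = 2.1 sts/cm.
22.86 × 2.1 = 48.01 sts.
→ 51.

51 stitches.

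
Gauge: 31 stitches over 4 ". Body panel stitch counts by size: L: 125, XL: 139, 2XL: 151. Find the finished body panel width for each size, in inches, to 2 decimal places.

31/4 = 7.75 sts per in.
L: 125 / 7.75 = 16.129 → 16.13 in.
XL: 139 / 7.75 = 17.935 → 17.94 in.
2XL: 151 / 7.75 = 19.484 → 19.48 in.

L 16.13 inches; XL 17.94 inches; 2XL 19.48 inches.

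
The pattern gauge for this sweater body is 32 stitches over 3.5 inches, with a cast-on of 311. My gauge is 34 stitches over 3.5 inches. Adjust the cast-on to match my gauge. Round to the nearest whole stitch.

Cast on 330 stitches.

Scale factor = 34 / 32 = 1.062.
311 × 34 / 32 = 330.44 sts.
→ 330 sts.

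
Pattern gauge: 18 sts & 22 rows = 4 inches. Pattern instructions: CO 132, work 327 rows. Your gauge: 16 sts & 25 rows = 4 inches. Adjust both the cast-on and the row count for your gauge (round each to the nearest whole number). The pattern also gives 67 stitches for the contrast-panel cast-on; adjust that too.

Stitches: 132 × 16/18 = 117.33 → 117.
Rows: 327 × 25/22 = 371.59 → 372.
contrast-panel cast-on: 67 × 16/18 = 59.56 → 60.

Cast on 117 stitches; work 372 rows; contrast-panel cast-on 60 stitches.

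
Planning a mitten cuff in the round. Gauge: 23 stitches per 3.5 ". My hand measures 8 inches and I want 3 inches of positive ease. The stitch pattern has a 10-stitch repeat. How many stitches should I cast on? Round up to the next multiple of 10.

Finished = 8 + 3 = 11 inches.
23 / 3.5 = 6.571 sts/in.
11 × 6.571 = 72.29 sts.
Next multiple of 10: 80.

CO 80 sts.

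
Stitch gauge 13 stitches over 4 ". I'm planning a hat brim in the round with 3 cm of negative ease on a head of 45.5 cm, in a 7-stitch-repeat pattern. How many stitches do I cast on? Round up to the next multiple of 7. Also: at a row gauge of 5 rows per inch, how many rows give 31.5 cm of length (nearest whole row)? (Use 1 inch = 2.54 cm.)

Finished = 45.5 − 3 = 42.5 cm.
42.5 cm × 1/2.54 = 16.73 inches.
13/4 = 3.25 sts per in; 16.73 × 3.25 = 54.38 sts.
Next multiple of 7 → 56.
31.5 cm = 12.40 inches; × 5 = 62.01 → 62 rows.

Cast on 56 stitches; work 62 rows.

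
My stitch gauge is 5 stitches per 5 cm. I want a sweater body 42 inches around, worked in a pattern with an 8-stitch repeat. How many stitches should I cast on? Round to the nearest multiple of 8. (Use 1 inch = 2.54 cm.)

42 in = 42 × 2.54 = 106.68 cm.
5 / 5 = 1 sts/cm.
106.68 × 1 = 106.68 sts.
→ 104.

104 stitches.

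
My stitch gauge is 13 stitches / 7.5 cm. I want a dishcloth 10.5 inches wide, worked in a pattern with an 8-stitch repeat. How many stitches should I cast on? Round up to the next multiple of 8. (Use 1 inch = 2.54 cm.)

Cast on 48 stitches.

10.5 in = 10.5 × 2.54 = 26.67 cm.
13 / 7.5 = 1.733 sts/cm.
26.67 × 1.733 = 46.23 sts.
→ 48.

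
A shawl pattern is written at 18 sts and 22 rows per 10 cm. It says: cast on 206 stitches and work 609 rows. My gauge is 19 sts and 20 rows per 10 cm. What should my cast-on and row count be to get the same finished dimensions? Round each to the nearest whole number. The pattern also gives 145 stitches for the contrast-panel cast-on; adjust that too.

Cast on 217 stitches; work 554 rows; contrast-panel cast-on 153 stitches.

Stitches: 206 × 19/18 = 217.44 → 217.
Rows: 609 × 20/22 = 553.64 → 554.
contrast-panel cast-on: 145 × 19/18 = 153.06 → 153.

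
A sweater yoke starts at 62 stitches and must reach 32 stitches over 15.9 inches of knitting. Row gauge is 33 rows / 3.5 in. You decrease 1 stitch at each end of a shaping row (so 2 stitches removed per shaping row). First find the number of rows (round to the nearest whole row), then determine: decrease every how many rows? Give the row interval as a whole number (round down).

Rows = 15.9 × 9.429 = 149.9 → 150 rows.
Stitches to remove: 30 → 15 shaping rows (at 2 st each).
150 / 15 = 10.00 → every 10 rows.

Decrease every 10th row.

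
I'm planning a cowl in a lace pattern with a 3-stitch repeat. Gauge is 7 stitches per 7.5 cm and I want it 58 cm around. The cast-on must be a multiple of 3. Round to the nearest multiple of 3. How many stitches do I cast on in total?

7 / 7.5 = 0.933 sts per cm.
58 × 0.933 = 54.13 sts.
Nearest multiple of 3: 54.

54 stitches.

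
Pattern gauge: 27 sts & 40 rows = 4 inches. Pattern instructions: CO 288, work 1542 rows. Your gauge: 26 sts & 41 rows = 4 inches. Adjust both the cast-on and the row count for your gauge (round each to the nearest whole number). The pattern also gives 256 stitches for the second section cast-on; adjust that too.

Cast on 277 stitches; work 1581 rows; second section cast-on 247 stitches.

Stitches: 288 × 26/27 = 277.33 → 277.
Rows: 1542 × 41/40 = 1580.55 → 1581.
second section cast-on: 256 × 26/27 = 246.52 → 247.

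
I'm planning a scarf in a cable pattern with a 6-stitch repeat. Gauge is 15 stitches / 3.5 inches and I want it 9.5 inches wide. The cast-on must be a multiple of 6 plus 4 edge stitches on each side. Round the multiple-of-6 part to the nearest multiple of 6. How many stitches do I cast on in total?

15 / 3.5 = 4.286 sts per inch.
9.5 × 4.286 = 40.71 sts.
Less 8 edge sts → 32.71 for the repeat.
Nearest multiple of 6: 30.
Add back 8 edge sts → 38.

Cast on 38 stitches.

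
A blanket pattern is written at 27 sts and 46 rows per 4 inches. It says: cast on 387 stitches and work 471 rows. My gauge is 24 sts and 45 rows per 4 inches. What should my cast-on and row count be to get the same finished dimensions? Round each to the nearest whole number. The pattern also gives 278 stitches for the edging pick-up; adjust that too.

Cast on 344 stitches; work 461 rows; edging pick-up 247 stitches.

Stitches: 387 × 24/27 = 344.00 → 344.
Rows: 471 × 45/46 = 460.76 → 461.
edging pick-up: 278 × 24/27 = 247.11 → 247.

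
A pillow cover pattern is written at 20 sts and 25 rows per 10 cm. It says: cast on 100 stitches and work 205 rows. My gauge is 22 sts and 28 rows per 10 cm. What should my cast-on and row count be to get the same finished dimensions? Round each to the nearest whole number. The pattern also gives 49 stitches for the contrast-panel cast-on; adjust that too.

Stitches: 100 × 22/20 = 110.00 → 110.
Rows: 205 × 28/25 = 229.60 → 230.
contrast-panel cast-on: 49 × 22/20 = 53.90 → 54.

Cast on 110 stitches; work 230 rows; contrast-panel cast-on 54 stitches.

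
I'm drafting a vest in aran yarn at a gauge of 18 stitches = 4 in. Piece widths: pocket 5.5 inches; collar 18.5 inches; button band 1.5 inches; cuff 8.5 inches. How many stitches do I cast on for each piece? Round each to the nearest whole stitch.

Rate = 18/4 = 4.5 sts per in.
pocket: 5.5 × 4.5 = 24.75 → 25.
collar: 18.5 × 4.5 = 83.25 → 83.
button band: 1.5 × 4.5 = 6.75 → 7.
cuff: 8.5 × 4.5 = 38.25 → 38.

pocket 25; collar 83; button band 7; cuff 38.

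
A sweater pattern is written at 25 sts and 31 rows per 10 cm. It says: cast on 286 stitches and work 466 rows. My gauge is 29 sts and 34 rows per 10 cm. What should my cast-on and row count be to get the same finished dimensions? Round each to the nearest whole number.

Cast on 332 stitches; work 511 rows.

Stitches: 286 × 29/25 = 331.76 → 332.
Rows: 466 × 34/31 = 511.10 → 511.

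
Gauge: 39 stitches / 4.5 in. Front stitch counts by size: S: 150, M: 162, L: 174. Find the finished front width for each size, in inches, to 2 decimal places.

S 17.31 inches; M 18.69 inches; L 20.08 inches.

39/4.5 = 8.667 sts per in.
S: 150 / 8.667 = 17.308 → 17.31 in.
M: 162 / 8.667 = 18.692 → 18.69 in.
L: 174 / 8.667 = 20.077 → 20.08 in.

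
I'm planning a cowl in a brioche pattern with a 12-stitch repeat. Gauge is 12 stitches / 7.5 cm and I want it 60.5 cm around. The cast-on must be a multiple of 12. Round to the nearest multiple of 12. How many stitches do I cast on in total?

12 / 7.5 = 1.6 sts per cm.
60.5 × 1.6 = 96.80 sts.
Nearest multiple of 12: 96.

Cast on 96 stitches.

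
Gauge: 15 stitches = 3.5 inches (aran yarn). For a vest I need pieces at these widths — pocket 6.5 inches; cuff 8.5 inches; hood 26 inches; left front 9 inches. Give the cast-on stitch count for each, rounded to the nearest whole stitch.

Rate = 15/3.5 = 4.286 sts per in.
pocket: 6.5 × 4.286 = 27.86 → 28.
cuff: 8.5 × 4.286 = 36.43 → 36.
hood: 26 × 4.286 = 111.43 → 111.
left front: 9 × 4.286 = 38.57 → 39.

pocket 28; cuff 36; hood 111; left front 39.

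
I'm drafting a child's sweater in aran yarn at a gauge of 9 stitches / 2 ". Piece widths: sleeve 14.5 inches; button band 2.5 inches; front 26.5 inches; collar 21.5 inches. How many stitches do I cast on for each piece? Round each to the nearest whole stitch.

sleeve 65; button band 11; front 119; collar 97.

Rate = 9/2 = 4.5 sts per in.
sleeve: 14.5 × 4.5 = 65.25 → 65.
button band: 2.5 × 4.5 = 11.25 → 11.
front: 26.5 × 4.5 = 119.25 → 119.
collar: 21.5 × 4.5 = 96.75 → 97.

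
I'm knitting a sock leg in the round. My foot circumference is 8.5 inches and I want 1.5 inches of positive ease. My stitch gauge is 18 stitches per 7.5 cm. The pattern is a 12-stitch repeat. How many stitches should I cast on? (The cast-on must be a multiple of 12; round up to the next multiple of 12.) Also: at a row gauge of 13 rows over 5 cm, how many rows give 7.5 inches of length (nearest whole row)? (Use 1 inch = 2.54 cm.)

Finished = 8.5 + 1.5 = 10 inches.
10 inches × 2.54 = 25.40 cm.
18/7.5 = 2.4 sts per cm; 25.40 × 2.4 = 60.96 sts.
Next multiple of 12 → 72.
7.5 inches = 19.05 cm; × 2.6 = 49.53 → 50 rows.

Cast on 72 stitches; work 50 rows.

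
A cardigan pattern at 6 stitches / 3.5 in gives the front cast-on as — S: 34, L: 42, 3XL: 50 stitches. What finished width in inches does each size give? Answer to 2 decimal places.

6/3.5 = 1.714 sts per in.
S: 34 / 1.714 = 19.833 → 19.83 in.
L: 42 / 1.714 = 24.500 → 24.50 in.
3XL: 50 / 1.714 = 29.167 → 29.17 in.

S 19.83 inches; L 24.50 inches; 3XL 29.17 inches.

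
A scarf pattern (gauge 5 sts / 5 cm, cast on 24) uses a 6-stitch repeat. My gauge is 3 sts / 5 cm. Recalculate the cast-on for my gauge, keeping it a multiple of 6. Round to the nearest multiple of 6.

Cast on 12 stitches.

24 × 3 / 5 = 14.40.
Nearest multiple of 6: 12.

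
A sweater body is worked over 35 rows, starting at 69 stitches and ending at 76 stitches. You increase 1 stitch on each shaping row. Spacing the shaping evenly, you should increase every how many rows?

Increase every 5th row.

Stitches to add: |76 − 69| = 7.
Shaping rows needed: 7 / 1 = 7.
35 rows / 7 = every 5 rows.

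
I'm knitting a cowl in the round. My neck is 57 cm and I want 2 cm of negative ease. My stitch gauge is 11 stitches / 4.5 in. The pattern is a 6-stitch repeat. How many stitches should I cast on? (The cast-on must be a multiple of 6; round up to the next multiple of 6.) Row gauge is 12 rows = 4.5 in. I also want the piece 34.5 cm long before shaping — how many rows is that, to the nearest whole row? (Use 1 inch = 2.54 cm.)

Cast on 54 stitches; work 36 rows.

Finished = 57 − 2 = 55 cm.
55 cm × 1/2.54 = 21.65 inches.
11/4.5 = 2.444 sts per in; 21.65 × 2.444 = 52.93 sts.
Next multiple of 6 → 54.
34.5 cm = 13.58 inches; × 2.667 = 36.22 → 36 rows.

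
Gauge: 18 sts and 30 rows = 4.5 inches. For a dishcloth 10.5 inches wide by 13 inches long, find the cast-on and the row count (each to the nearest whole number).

Cast on 42 stitches and work 87 rows.

Stitch gauge = 18/4.5 = 4 sts/in; 10.5 × 4 = 42.00 → 42 sts.
Row gauge = 30/4.5 = 6.667 rows/in; 13 × 6.667 = 86.67 → 87 rows.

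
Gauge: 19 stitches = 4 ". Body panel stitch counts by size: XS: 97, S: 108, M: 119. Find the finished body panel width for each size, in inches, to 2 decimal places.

XS 20.42 inches; S 22.74 inches; M 25.05 inches.

19/4 = 4.75 sts per in.
XS: 97 / 4.75 = 20.421 → 20.42 in.
S: 108 / 4.75 = 22.737 → 22.74 in.
M: 119 / 4.75 = 25.053 → 25.05 in.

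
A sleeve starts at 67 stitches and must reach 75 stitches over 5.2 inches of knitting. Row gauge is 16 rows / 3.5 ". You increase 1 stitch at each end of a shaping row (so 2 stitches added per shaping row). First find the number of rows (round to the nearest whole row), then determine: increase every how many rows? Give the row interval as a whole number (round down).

Rows = 5.2 × 4.571 = 23.8 → 24 rows.
Stitches to add: 8 → 4 shaping rows (at 2 st each).
24 / 4 = 6.00 → every 6 rows.

Increase every 6th row.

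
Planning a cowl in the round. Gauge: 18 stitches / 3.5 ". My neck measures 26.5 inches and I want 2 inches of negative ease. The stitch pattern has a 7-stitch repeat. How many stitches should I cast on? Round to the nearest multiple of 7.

126 stitches.

Finished = 26.5 − 2 = 24.5 inches.
18 / 3.5 = 5.143 sts/in.
24.5 × 5.143 = 126.00 sts.
Nearest multiple of 7: 126.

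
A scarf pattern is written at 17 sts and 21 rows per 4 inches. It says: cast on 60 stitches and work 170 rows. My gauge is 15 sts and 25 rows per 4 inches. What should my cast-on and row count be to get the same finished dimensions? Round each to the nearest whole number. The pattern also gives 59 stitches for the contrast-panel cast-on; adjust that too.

Stitches: 60 × 15/17 = 52.94 → 53.
Rows: 170 × 25/21 = 202.38 → 202.
contrast-panel cast-on: 59 × 15/17 = 52.06 → 52.

Cast on 53 stitches; work 202 rows; contrast-panel cast-on 52 stitches.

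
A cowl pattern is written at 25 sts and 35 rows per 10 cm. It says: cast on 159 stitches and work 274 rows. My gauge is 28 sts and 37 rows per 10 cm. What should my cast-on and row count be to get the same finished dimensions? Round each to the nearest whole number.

Cast on 178 stitches; work 290 rows.

Stitches: 159 × 28/25 = 178.08 → 178.
Rows: 274 × 37/35 = 289.66 → 290.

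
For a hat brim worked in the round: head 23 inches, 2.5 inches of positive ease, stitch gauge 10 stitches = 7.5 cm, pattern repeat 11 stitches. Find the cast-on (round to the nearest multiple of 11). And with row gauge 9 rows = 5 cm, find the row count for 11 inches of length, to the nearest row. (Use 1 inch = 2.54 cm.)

Cast on 88 stitches; work 50 rows.

Finished = 23 + 2.5 = 25.5 inches.
25.5 inches × 2.54 = 64.77 cm.
10/7.5 = 1.333 sts per cm; 64.77 × 1.333 = 86.36 sts.
Nearest multiple of 11 → 88.
11 inches = 27.94 cm; × 1.8 = 50.29 → 50 rows.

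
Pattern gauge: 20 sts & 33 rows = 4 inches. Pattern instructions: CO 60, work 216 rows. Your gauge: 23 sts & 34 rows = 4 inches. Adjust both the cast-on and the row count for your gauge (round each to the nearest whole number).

Stitches: 60 × 23/20 = 69.00 → 69.
Rows: 216 × 34/33 = 222.55 → 223.

Cast on 69 stitches; work 223 rows.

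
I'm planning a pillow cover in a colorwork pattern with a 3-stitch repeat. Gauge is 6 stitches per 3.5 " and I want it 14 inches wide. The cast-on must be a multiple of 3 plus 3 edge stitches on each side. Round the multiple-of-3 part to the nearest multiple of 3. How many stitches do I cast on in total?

Cast on 24 stitches.

6 / 3.5 = 1.714 sts per inch.
14 × 1.714 = 24.00 sts.
Less 6 edge sts → 18.00 for the repeat.
Nearest multiple of 3: 18.
Add back 6 edge sts → 24.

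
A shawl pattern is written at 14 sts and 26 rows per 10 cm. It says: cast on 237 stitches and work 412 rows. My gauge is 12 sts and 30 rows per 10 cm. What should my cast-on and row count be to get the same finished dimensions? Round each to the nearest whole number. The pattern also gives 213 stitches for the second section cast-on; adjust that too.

Stitches: 237 × 12/14 = 203.14 → 203.
Rows: 412 × 30/26 = 475.38 → 475.
second section cast-on: 213 × 12/14 = 182.57 → 183.

Cast on 203 stitches; work 475 rows; second section cast-on 183 stitches.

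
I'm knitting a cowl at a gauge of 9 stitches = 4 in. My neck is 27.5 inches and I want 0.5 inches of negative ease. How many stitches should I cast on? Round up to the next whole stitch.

Cast on 61 stitches.

Finished = 27.5 − 0.5 = 27 in.
9 / 4 = 2.25 sts per inch.
27.00 × 2.25 = 60.75 sts.
→ 61 sts.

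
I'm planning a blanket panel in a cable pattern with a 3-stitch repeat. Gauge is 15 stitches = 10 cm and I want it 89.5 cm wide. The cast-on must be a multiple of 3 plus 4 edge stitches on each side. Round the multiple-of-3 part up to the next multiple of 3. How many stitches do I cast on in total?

Cast on 137 stitches.

15 / 10 = 1.5 sts per cm.
89.5 × 1.5 = 134.25 sts.
Less 8 edge sts → 126.25 for the repeat.
Next multiple of 3: 129.
Add back 8 edge sts → 137.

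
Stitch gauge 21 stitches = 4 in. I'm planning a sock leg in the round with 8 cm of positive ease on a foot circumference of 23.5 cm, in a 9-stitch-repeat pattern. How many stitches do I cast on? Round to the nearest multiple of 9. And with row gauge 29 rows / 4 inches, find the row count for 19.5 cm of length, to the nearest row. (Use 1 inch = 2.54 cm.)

Cast on 63 stitches; work 56 rows.

Finished = 23.5 + 8 = 31.5 cm.
31.5 cm × 1/2.54 = 12.40 inches.
21/4 = 5.25 sts per in; 12.40 × 5.25 = 65.11 sts.
Nearest multiple of 9 → 63.
19.5 cm = 7.68 inches; × 7.25 = 55.66 → 56 rows.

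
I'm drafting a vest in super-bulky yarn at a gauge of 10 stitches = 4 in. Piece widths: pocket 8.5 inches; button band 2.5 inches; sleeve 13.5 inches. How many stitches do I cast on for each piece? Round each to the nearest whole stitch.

Rate = 10/4 = 2.5 sts per in.
pocket: 8.5 × 2.5 = 21.25 → 21.
button band: 2.5 × 2.5 = 6.25 → 6.
sleeve: 13.5 × 2.5 = 33.75 → 34.

pocket 21; button band 6; sleeve 34.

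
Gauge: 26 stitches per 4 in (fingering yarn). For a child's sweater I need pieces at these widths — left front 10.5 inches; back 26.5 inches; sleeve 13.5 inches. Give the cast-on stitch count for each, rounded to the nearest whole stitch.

left front 68; back 172; sleeve 88.

Rate = 26/4 = 6.5 sts per in.
left front: 10.5 × 6.5 = 68.25 → 68.
back: 26.5 × 6.5 = 172.25 → 172.
sleeve: 13.5 × 6.5 = 87.75 → 88.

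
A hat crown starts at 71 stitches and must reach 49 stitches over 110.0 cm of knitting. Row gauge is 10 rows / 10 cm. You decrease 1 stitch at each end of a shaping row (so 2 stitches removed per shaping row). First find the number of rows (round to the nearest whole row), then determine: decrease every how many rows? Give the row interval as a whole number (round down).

Rows = 110.0 × 1 = 110.0 → 110 rows.
Stitches to remove: 22 → 11 shaping rows (at 2 st each).
110 / 11 = 10.00 → every 10 rows.

Decrease every 10th row.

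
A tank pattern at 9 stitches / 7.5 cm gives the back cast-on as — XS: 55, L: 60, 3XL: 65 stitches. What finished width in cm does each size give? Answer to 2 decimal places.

9/7.5 = 1.2 sts per cm.
XS: 55 / 1.2 = 45.833 → 45.83 cm.
L: 60 / 1.2 = 50.000 → 50.00 cm.
3XL: 65 / 1.2 = 54.167 → 54.17 cm.

XS 45.83 cm; L 50.00 cm; 3XL 54.17 cm.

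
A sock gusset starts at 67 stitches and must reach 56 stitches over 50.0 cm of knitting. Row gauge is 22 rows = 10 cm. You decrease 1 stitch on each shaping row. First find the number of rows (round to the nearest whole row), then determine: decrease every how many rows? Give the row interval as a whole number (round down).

Decrease every 10th row.

Rows = 50.0 × 2.2 = 110.0 → 110 rows.
Stitches to remove: 11 → 11 shaping rows (at 1 st each).
110 / 11 = 10.00 → every 10 rows.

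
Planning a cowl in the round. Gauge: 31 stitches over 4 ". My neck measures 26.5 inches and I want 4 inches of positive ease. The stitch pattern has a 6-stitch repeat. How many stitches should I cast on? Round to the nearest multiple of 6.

Finished = 26.5 + 4 = 30.5 inches.
31 / 4 = 7.75 sts/in.
30.5 × 7.75 = 236.38 sts.
Nearest multiple of 6: 234.

Cast on 234 stitches.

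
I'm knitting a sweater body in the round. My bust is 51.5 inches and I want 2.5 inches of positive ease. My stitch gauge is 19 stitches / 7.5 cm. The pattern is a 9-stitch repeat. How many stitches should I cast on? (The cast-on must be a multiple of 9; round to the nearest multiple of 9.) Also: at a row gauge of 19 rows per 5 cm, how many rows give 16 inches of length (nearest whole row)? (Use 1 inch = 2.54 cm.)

Cast on 351 stitches; work 154 rows.

Finished = 51.5 + 2.5 = 54 inches.
54 inches × 2.54 = 137.16 cm.
19/7.5 = 2.533 sts per cm; 137.16 × 2.533 = 347.47 sts.
Nearest multiple of 9 → 351.
16 inches = 40.64 cm; × 3.8 = 154.43 → 154 rows.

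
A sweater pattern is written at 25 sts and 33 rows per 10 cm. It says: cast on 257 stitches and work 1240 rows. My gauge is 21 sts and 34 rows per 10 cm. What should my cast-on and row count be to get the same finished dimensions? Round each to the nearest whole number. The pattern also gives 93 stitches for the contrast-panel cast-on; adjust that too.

Stitches: 257 × 21/25 = 215.88 → 216.
Rows: 1240 × 34/33 = 1277.58 → 1278.
contrast-panel cast-on: 93 × 21/25 = 78.12 → 78.

Cast on 216 stitches; work 1278 rows; contrast-panel cast-on 78 stitches.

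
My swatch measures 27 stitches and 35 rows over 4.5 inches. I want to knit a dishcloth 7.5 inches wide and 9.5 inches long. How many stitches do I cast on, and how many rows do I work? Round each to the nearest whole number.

Cast on 45 stitches and work 74 rows.

Stitch gauge = 27/4.5 = 6 sts/in; 7.5 × 6 = 45.00 → 45 sts.
Row gauge = 35/4.5 = 7.778 rows/in; 9.5 × 7.778 = 73.89 → 74 rows.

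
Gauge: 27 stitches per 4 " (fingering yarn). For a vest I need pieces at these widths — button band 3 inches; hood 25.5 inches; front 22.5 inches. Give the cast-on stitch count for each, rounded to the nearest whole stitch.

Rate = 27/4 = 6.75 sts per in.
button band: 3 × 6.75 = 20.25 → 20.
hood: 25.5 × 6.75 = 172.12 → 172.
front: 22.5 × 6.75 = 151.88 → 152.

button band 20; hood 172; front 152.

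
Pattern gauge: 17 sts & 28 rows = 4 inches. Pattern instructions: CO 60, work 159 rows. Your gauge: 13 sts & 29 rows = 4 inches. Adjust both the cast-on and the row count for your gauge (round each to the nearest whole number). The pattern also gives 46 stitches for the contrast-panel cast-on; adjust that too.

Cast on 46 stitches; work 165 rows; contrast-panel cast-on 35 stitches.

Stitches: 60 × 13/17 = 45.88 → 46.
Rows: 159 × 29/28 = 164.68 → 165.
contrast-panel cast-on: 46 × 13/17 = 35.18 → 35.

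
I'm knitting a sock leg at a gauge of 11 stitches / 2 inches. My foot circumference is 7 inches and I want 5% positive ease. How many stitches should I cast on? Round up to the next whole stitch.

Cast on 41 stitches.

Finished = 7 × 1.05 = 7.35 in.
11 / 2 = 5.5 sts per inch.
7.35 × 5.5 = 40.42 sts.
→ 41 sts.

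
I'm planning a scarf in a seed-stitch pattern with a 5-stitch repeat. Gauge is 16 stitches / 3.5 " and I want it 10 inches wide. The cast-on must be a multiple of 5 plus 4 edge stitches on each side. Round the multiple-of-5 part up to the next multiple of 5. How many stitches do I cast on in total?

CO 48 sts.

16 / 3.5 = 4.571 sts per inch.
10 × 4.571 = 45.71 sts.
Less 8 edge sts → 37.71 for the repeat.
Next multiple of 5: 40.
Add back 8 edge sts → 48.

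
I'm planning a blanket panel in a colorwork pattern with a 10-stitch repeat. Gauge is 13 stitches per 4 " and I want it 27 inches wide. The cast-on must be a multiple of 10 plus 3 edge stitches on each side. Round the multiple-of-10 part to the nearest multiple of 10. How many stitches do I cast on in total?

86 stitches.

13 / 4 = 3.25 sts per inch.
27 × 3.25 = 87.75 sts.
Less 6 edge sts → 81.75 for the repeat.
Nearest multiple of 10: 80.
Add back 6 edge sts → 86.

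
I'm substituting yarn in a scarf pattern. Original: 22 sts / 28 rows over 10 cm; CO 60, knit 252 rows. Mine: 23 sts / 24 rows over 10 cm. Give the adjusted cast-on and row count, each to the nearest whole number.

Stitches: 60 × 23/22 = 62.73 → 63.
Rows: 252 × 24/28 = 216.00 → 216.

Cast on 63 stitches; work 216 rows.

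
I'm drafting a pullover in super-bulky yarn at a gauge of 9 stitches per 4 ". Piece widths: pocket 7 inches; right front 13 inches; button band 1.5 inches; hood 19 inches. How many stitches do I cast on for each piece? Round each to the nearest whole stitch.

pocket 16; right front 29; button band 3; hood 43.

Rate = 9/4 = 2.25 sts per in.
pocket: 7 × 2.25 = 15.75 → 16.
right front: 13 × 2.25 = 29.25 → 29.
button band: 1.5 × 2.25 = 3.38 → 3.
hood: 19 × 2.25 = 42.75 → 43.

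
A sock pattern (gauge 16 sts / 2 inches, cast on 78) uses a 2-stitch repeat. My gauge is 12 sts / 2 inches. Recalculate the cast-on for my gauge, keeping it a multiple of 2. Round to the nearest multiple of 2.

78 × 12 / 16 = 58.50.
Nearest multiple of 2: 58.

CO 58 sts.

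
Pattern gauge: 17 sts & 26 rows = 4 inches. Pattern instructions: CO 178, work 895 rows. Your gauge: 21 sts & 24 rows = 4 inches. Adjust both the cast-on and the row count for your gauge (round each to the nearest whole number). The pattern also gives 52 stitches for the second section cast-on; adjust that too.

Stitches: 178 × 21/17 = 219.88 → 220.
Rows: 895 × 24/26 = 826.15 → 826.
second section cast-on: 52 × 21/17 = 64.24 → 64.

Cast on 220 stitches; work 826 rows; second section cast-on 64 stitches.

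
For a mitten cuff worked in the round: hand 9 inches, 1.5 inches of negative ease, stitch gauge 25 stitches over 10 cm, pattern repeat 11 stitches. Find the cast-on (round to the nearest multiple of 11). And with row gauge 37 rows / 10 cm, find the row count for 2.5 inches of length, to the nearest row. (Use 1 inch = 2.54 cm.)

Finished = 9 − 1.5 = 7.5 inches.
7.5 inches × 2.54 = 19.05 cm.
25/10 = 2.5 sts per cm; 19.05 × 2.5 = 47.62 sts.
Nearest multiple of 11 → 44.
2.5 inches = 6.35 cm; × 3.7 = 23.50 → 23 rows.

Cast on 44 stitches; work 23 rows.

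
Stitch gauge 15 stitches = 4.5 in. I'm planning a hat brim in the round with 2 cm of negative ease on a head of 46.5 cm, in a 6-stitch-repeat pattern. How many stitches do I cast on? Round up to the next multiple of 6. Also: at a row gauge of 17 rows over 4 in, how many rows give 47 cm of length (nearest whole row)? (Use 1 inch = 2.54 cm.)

Finished = 46.5 − 2 = 44.5 cm.
44.5 cm × 1/2.54 = 17.52 inches.
15/4.5 = 3.333 sts per in; 17.52 × 3.333 = 58.40 sts.
Next multiple of 6 → 60.
47 cm = 18.50 inches; × 4.25 = 78.64 → 79 rows.

Cast on 60 stitches; work 79 rows.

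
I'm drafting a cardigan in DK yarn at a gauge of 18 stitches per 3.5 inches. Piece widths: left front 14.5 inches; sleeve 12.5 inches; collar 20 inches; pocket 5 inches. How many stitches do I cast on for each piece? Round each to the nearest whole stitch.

Rate = 18/3.5 = 5.143 sts per in.
left front: 14.5 × 5.143 = 74.57 → 75.
sleeve: 12.5 × 5.143 = 64.29 → 64.
collar: 20 × 5.143 = 102.86 → 103.
pocket: 5 × 5.143 = 25.71 → 26.

left front 75; sleeve 64; collar 103; pocket 26.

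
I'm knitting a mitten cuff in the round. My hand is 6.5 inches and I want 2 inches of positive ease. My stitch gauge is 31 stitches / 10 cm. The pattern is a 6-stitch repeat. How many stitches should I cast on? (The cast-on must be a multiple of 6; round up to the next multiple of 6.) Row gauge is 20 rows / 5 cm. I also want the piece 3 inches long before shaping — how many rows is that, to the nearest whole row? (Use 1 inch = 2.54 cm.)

Cast on 72 stitches; work 30 rows.

Finished = 6.5 + 2 = 8.5 inches.
8.5 inches × 2.54 = 21.59 cm.
31/10 = 3.1 sts per cm; 21.59 × 3.1 = 66.93 sts.
Next multiple of 6 → 72.
3 inches = 7.62 cm; × 4 = 30.48 → 30 rows.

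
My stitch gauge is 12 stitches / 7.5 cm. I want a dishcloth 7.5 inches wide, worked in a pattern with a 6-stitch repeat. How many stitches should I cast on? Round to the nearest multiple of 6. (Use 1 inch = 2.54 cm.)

7.5 in = 7.5 × 2.54 = 19.05 cm.
12 / 7.5 = 1.6 sts/cm.
19.05 × 1.6 = 30.48 sts.
→ 30.

CO 30 sts.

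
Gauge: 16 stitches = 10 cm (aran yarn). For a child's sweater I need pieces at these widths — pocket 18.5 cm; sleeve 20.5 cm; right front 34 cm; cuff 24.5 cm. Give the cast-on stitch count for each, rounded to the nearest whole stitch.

Rate = 16/10 = 1.6 sts per cm.
pocket: 18.5 × 1.6 = 29.60 → 30.
sleeve: 20.5 × 1.6 = 32.80 → 33.
right front: 34 × 1.6 = 54.40 → 54.
cuff: 24.5 × 1.6 = 39.20 → 39.

pocket 30; sleeve 33; right front 54; cuff 39.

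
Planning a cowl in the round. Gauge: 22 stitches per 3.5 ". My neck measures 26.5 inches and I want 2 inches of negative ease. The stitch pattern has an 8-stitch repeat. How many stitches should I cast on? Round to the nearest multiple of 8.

Finished = 26.5 − 2 = 24.5 inches.
22 / 3.5 = 6.286 sts/in.
24.5 × 6.286 = 154.00 sts.
Nearest multiple of 8: 152.

152 stitches.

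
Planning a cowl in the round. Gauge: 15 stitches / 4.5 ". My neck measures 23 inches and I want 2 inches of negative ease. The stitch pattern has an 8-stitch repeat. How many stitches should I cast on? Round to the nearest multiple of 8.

CO 72 sts.

Finished = 23 − 2 = 21 inches.
15 / 4.5 = 3.333 sts/in.
21 × 3.333 = 70.00 sts.
Nearest multiple of 8: 72.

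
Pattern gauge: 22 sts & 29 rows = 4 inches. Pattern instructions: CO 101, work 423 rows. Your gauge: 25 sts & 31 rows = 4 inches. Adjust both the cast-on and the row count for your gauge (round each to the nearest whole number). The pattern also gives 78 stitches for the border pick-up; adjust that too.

Stitches: 101 × 25/22 = 114.77 → 115.
Rows: 423 × 31/29 = 452.17 → 452.
border pick-up: 78 × 25/22 = 88.64 → 89.

Cast on 115 stitches; work 452 rows; border pick-up 89 stitches.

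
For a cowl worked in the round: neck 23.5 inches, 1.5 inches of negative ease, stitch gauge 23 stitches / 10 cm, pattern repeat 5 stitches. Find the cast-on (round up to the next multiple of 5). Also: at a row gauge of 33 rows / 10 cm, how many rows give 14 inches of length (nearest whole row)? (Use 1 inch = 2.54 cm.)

Cast on 130 stitches; work 117 rows.

Finished = 23.5 − 1.5 = 22 inches.
22 inches × 2.54 = 55.88 cm.
23/10 = 2.3 sts per cm; 55.88 × 2.3 = 128.52 sts.
Next multiple of 5 → 130.
14 inches = 35.56 cm; × 3.3 = 117.35 → 117 rows.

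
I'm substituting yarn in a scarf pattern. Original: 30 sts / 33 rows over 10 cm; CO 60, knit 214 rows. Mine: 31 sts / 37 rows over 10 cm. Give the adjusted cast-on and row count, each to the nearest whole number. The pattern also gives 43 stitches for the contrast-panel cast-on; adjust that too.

Stitches: 60 × 31/30 = 62.00 → 62.
Rows: 214 × 37/33 = 239.94 → 240.
contrast-panel cast-on: 43 × 31/30 = 44.43 → 44.

Cast on 62 stitches; work 240 rows; contrast-panel cast-on 44 stitches.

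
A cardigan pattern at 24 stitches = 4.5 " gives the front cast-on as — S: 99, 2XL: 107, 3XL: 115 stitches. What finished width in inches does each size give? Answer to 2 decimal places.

24/4.5 = 5.333 sts per in.
S: 99 / 5.333 = 18.562 → 18.56 in.
2XL: 107 / 5.333 = 20.062 → 20.06 in.
3XL: 115 / 5.333 = 21.562 → 21.56 in.

S 18.56 inches; 2XL 20.06 inches; 3XL 21.56 inches.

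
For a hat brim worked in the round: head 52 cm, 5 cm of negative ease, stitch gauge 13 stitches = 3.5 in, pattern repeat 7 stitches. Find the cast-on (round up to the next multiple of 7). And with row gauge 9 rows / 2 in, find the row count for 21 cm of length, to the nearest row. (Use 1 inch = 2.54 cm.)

Finished = 52 − 5 = 47 cm.
47 cm × 1/2.54 = 18.50 inches.
13/3.5 = 3.714 sts per in; 18.50 × 3.714 = 68.73 sts.
Next multiple of 7 → 70.
21 cm = 8.27 inches; × 4.5 = 37.20 → 37 rows.

Cast on 70 stitches; work 37 rows.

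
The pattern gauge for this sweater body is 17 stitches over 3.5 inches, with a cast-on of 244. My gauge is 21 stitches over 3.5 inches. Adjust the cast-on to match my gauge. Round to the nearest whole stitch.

Scale factor = 21 / 17 = 1.235.
244 × 21 / 17 = 301.41 sts.
→ 301 sts.

Cast on 301 stitches.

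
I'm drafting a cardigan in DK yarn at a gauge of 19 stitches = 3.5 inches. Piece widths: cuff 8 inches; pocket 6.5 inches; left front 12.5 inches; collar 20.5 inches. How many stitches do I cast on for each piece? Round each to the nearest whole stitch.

cuff 43; pocket 35; left front 68; collar 111.

Rate = 19/3.5 = 5.429 sts per in.
cuff: 8 × 5.429 = 43.43 → 43.
pocket: 6.5 × 5.429 = 35.29 → 35.
left front: 12.5 × 5.429 = 67.86 → 68.
collar: 20.5 × 5.429 = 111.29 → 111.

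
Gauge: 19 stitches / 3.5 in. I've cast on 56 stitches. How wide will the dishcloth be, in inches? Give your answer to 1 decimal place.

19 stitches / 3.5 inch = 5.429 stitches per inch.
56 / 5.429 = 10.32 inches.

10.3 inches.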